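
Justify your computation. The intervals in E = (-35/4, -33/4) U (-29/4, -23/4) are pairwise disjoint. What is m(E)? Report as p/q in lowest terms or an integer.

For pairwise disjoint intervals, m(union_i I_i) = sum_i m(I_i),
and m is invariant under swapping open/closed endpoints (single points have measure 0).
So m(E) = sum_i (b_i - a_i).
  I_1 has length -33/4 - (-35/4) = 1/2.
  I_2 has length -23/4 - (-29/4) = 3/2.
Summing:
  m(E) = 1/2 + 3/2 = 2.

2


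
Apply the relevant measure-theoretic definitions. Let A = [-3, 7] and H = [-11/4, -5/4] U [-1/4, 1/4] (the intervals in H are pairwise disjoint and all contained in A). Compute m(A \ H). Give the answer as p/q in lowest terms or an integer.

The ambient interval has length m(A) = 7 - (-3) = 10.
Since the holes are disjoint and sit inside A, by finite additivity
  m(H) = sum_i (b_i - a_i), and m(A \ H) = m(A) - m(H).
Computing the hole measures:
  m(H_1) = -5/4 - (-11/4) = 3/2.
  m(H_2) = 1/4 - (-1/4) = 1/2.
Summed: m(H) = 3/2 + 1/2 = 2.
So m(A \ H) = 10 - 2 = 8.

8


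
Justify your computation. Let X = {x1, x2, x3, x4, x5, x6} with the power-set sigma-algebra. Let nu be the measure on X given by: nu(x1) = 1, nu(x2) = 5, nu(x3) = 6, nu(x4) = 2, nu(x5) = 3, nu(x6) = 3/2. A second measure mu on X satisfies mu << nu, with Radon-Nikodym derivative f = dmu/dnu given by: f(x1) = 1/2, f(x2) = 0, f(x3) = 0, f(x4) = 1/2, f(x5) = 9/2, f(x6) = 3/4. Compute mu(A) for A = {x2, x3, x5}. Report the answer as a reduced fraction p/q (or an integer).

By the defining property of the Radon-Nikodym derivative, for every measurable set A,
  mu(A) = integral_A f dnu.
Since nu is a discrete measure concentrated on the atoms of X, the integral over A reduces to the sum
  mu(A) = sum_{x in A} f(x) * nu({x}).
Computing each term:
  x2: f(x2) * nu(x2) = 0 * 5 = 0.
  x3: f(x3) * nu(x3) = 0 * 6 = 0.
  x5: f(x5) * nu(x5) = 9/2 * 3 = 27/2.
Summing: mu(A) = 0 + 0 + 27/2 = 27/2.

27/2


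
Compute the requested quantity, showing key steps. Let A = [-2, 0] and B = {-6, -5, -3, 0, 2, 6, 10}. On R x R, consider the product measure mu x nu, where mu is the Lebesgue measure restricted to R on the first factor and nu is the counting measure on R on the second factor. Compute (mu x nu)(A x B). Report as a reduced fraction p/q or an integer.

For a measurable rectangle A x B, the product measure satisfies
  (mu x nu)(A x B) = mu(A) * nu(B).
  mu(A) = 2.
  nu(B) = 7.
  (mu x nu)(A x B) = 2 * 7 = 14.

14


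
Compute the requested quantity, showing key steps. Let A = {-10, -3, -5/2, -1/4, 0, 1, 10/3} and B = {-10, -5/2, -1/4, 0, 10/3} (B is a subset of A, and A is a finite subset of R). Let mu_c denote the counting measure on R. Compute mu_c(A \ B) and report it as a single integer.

Counting measure assigns mu_c(E) = |E| (number of elements) when E is finite. For B subset A, A \ B is the set of elements of A not in B, so |A \ B| = |A| - |B|.
|A| = 7, |B| = 5, so mu_c(A \ B) = 7 - 5 = 2.

2


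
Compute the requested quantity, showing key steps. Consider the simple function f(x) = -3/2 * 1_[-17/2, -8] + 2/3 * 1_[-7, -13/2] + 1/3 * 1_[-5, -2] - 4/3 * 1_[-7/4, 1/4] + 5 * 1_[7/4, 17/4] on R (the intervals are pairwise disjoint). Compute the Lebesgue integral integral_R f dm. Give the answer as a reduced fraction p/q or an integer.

For a simple function f = sum_i c_i * 1_{A_i} with disjoint A_i,
  integral f dm = sum_i c_i * m(A_i).
Lengths of the A_i:
  m(A_1) = -8 - (-17/2) = 1/2.
  m(A_2) = -13/2 - (-7) = 1/2.
  m(A_3) = -2 - (-5) = 3.
  m(A_4) = 1/4 - (-7/4) = 2.
  m(A_5) = 17/4 - 7/4 = 5/2.
Contributions c_i * m(A_i):
  (-3/2) * (1/2) = -3/4.
  (2/3) * (1/2) = 1/3.
  (1/3) * (3) = 1.
  (-4/3) * (2) = -8/3.
  (5) * (5/2) = 25/2.
Total: -3/4 + 1/3 + 1 - 8/3 + 25/2 = 125/12.

125/12


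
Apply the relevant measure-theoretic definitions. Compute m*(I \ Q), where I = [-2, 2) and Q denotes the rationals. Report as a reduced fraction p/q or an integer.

The interval I = [-2, 2) has m(I) = 2 - (-2) = 4 (endpoints are measure-zero, so open/closed/half-open agree). Write I = (I cap Q) u (I \ Q). The rationals in I are countable, so m*(I cap Q) = 0 (cover each rational by intervals whose total length is arbitrarily small). By countable subadditivity m*(I) <= m*(I cap Q) + m*(I \ Q), hence m*(I \ Q) >= m(I) = 4. The reverse inequality m*(I \ Q) <= m*(I) = 4 is trivial since (I \ Q) is a subset of I. Therefore m*(I \ Q) = 4.

4


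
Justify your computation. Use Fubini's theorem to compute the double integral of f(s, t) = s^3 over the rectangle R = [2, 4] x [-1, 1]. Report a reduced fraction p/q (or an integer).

f(s, t) is a tensor product of a function of s and a function of t, and both factors are bounded continuous (hence Lebesgue integrable) on the rectangle, so Fubini's theorem applies:
  integral_R f d(m x m) = (integral_a1^b1 s^3 ds) * (integral_a2^b2 1 dt).
Inner integral in s: integral_{2}^{4} s^3 ds = (4^4 - 2^4)/4
  = 60.
Inner integral in t: integral_{-1}^{1} 1 dt = (1^1 - (-1)^1)/1
  = 2.
Product: (60) * (2) = 120.

120


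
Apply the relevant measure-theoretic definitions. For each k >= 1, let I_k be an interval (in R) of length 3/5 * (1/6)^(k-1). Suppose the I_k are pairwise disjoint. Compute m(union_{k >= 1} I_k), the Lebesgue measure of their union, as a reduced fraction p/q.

By countable additivity of the Lebesgue measure on pairwise disjoint measurable sets,
  m(union_{k >= 1} I_k) = sum_{k >= 1} m(I_k) = sum_{k >= 1} a * r^(k-1),
  with a = 3/5 and r = 1/6.
Since 0 < r = 1/6 < 1, the geometric series converges:
  sum_{k >= 1} a * r^(k-1) = a / (1 - r).
  = 3/5 / (1 - 1/6)
  = 3/5 / (5/6)
  = 18/25.

18/25


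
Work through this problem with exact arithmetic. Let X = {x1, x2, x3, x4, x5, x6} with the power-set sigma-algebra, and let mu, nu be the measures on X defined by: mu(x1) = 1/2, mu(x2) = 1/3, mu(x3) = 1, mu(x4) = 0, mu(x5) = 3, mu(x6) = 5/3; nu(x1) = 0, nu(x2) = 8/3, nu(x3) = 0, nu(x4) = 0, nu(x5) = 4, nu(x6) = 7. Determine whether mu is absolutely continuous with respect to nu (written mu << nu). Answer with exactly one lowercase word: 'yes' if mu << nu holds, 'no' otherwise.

mu << nu means: every nu-null measurable set is also mu-null; equivalently, for every atom x, if nu({x}) = 0 then mu({x}) = 0.
Checking each atom:
  x1: nu = 0, mu = 1/2 > 0 -> violates mu << nu.
  x2: nu = 8/3 > 0 -> no constraint.
  x3: nu = 0, mu = 1 > 0 -> violates mu << nu.
  x4: nu = 0, mu = 0 -> consistent with mu << nu.
  x5: nu = 4 > 0 -> no constraint.
  x6: nu = 7 > 0 -> no constraint.
The atom(s) x1, x3 violate the condition (nu = 0 but mu > 0). Therefore mu is NOT absolutely continuous w.r.t. nu.

no


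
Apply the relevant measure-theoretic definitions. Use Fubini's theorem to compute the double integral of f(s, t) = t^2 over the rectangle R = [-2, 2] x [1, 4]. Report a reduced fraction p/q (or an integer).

f(s, t) is a tensor product of a function of s and a function of t, and both factors are bounded continuous (hence Lebesgue integrable) on the rectangle, so Fubini's theorem applies:
  integral_R f d(m x m) = (integral_a1^b1 1 ds) * (integral_a2^b2 t^2 dt).
Inner integral in s: integral_{-2}^{2} 1 ds = (2^1 - (-2)^1)/1
  = 4.
Inner integral in t: integral_{1}^{4} t^2 dt = (4^3 - 1^3)/3
  = 21.
Product: (4) * (21) = 84.

84


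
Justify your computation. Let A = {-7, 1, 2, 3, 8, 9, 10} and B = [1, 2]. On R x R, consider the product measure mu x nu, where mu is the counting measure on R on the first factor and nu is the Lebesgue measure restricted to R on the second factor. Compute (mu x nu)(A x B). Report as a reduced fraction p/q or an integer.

For a measurable rectangle A x B, the product measure satisfies
  (mu x nu)(A x B) = mu(A) * nu(B).
  mu(A) = 7.
  nu(B) = 1.
  (mu x nu)(A x B) = 7 * 1 = 7.

7


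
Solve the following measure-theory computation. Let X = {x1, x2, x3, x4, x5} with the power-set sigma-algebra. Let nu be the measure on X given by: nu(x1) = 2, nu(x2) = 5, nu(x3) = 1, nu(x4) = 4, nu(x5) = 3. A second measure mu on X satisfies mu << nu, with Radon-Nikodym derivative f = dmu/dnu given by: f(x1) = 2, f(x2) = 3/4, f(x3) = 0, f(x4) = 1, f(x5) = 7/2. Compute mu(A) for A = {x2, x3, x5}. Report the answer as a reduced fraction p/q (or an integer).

By the defining property of the Radon-Nikodym derivative, for every measurable set A,
  mu(A) = integral_A f dnu.
Since nu is a discrete measure concentrated on the atoms of X, the integral over A reduces to the sum
  mu(A) = sum_{x in A} f(x) * nu({x}).
Computing each term:
  x2: f(x2) * nu(x2) = 3/4 * 5 = 15/4.
  x3: f(x3) * nu(x3) = 0 * 1 = 0.
  x5: f(x5) * nu(x5) = 7/2 * 3 = 21/2.
Summing: mu(A) = 15/4 + 0 + 21/2 = 57/4.

57/4


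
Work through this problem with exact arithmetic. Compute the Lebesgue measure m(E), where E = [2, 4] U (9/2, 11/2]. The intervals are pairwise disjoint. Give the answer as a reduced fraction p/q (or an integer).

For pairwise disjoint intervals, m(union_i I_i) = sum_i m(I_i),
and m is invariant under swapping open/closed endpoints (single points have measure 0).
So m(E) = sum_i (b_i - a_i).
  I_1 has length 4 - 2 = 2.
  I_2 has length 11/2 - 9/2 = 1.
Summing:
  m(E) = 2 + 1 = 3.

3


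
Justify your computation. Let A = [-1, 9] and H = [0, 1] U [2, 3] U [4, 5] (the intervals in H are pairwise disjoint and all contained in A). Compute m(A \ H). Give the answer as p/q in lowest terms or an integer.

The ambient interval has length m(A) = 9 - (-1) = 10.
Since the holes are disjoint and sit inside A, by finite additivity
  m(H) = sum_i (b_i - a_i), and m(A \ H) = m(A) - m(H).
Computing the hole measures:
  m(H_1) = 1 - 0 = 1.
  m(H_2) = 3 - 2 = 1.
  m(H_3) = 5 - 4 = 1.
Summed: m(H) = 1 + 1 + 1 = 3.
So m(A \ H) = 10 - 3 = 7.

7


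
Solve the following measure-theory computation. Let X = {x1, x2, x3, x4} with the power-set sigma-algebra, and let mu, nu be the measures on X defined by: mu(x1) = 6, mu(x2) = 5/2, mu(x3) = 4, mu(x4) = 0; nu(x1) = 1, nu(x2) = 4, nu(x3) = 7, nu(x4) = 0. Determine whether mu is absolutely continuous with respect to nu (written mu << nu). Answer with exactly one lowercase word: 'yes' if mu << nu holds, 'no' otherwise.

mu << nu means: every nu-null measurable set is also mu-null; equivalently, for every atom x, if nu({x}) = 0 then mu({x}) = 0.
Checking each atom:
  x1: nu = 1 > 0 -> no constraint.
  x2: nu = 4 > 0 -> no constraint.
  x3: nu = 7 > 0 -> no constraint.
  x4: nu = 0, mu = 0 -> consistent with mu << nu.
No atom violates the condition. Therefore mu << nu.

yes


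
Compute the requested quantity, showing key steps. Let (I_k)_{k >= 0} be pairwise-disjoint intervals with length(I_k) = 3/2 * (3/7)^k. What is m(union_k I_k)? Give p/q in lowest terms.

By countable additivity of the Lebesgue measure on pairwise disjoint measurable sets,
  m(union_{k >= 0} I_k) = sum_{k >= 0} m(I_k) = sum_{k >= 0} a * r^k,
  with a = 3/2 and r = 3/7.
Since 0 < r = 3/7 < 1, the geometric series converges:
  sum_{k >= 0} a * r^k = a / (1 - r).
  = 3/2 / (1 - 3/7)
  = 3/2 / (4/7)
  = 21/8.

21/8


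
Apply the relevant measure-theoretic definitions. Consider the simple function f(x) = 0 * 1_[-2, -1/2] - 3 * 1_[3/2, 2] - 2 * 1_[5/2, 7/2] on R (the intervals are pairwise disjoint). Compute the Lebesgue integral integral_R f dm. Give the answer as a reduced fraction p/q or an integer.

For a simple function f = sum_i c_i * 1_{A_i} with disjoint A_i,
  integral f dm = sum_i c_i * m(A_i).
Lengths of the A_i:
  m(A_1) = -1/2 - (-2) = 3/2.
  m(A_2) = 2 - 3/2 = 1/2.
  m(A_3) = 7/2 - 5/2 = 1.
Contributions c_i * m(A_i):
  (0) * (3/2) = 0.
  (-3) * (1/2) = -3/2.
  (-2) * (1) = -2.
Total: 0 - 3/2 - 2 = -7/2.

-7/2


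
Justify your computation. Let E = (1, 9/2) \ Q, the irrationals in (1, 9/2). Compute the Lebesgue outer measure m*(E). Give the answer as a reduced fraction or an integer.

The interval I = (1, 9/2) has m(I) = 9/2 - 1 = 7/2 (endpoints are measure-zero, so open/closed/half-open agree). Write I = (I cap Q) u (I \ Q). The rationals in I are countable, so m*(I cap Q) = 0 (cover each rational by intervals whose total length is arbitrarily small). By countable subadditivity m*(I) <= m*(I cap Q) + m*(I \ Q), hence m*(I \ Q) >= m(I) = 7/2. The reverse inequality m*(I \ Q) <= m*(I) = 7/2 is trivial since (I \ Q) is a subset of I. Therefore m*(I \ Q) = 7/2.

7/2


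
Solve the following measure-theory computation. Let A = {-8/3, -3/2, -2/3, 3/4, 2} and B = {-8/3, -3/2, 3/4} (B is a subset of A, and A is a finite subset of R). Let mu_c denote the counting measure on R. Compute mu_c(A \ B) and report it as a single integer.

Counting measure assigns mu_c(E) = |E| (number of elements) when E is finite. For B subset A, A \ B is the set of elements of A not in B, so |A \ B| = |A| - |B|.
|A| = 5, |B| = 3, so mu_c(A \ B) = 5 - 3 = 2.

2


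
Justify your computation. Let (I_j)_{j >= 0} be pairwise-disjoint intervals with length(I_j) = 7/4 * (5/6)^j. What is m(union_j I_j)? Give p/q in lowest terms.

By countable additivity of the Lebesgue measure on pairwise disjoint measurable sets,
  m(union_{j >= 0} I_j) = sum_{j >= 0} m(I_j) = sum_{j >= 0} a * r^j,
  with a = 7/4 and r = 5/6.
Since 0 < r = 5/6 < 1, the geometric series converges:
  sum_{j >= 0} a * r^j = a / (1 - r).
  = 7/4 / (1 - 5/6)
  = 7/4 / (1/6)
  = 21/2.

21/2


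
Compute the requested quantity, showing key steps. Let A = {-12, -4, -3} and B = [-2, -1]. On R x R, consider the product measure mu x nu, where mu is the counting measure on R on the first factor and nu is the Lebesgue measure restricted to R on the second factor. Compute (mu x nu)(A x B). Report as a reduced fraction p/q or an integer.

For a measurable rectangle A x B, the product measure satisfies
  (mu x nu)(A x B) = mu(A) * nu(B).
  mu(A) = 3.
  nu(B) = 1.
  (mu x nu)(A x B) = 3 * 1 = 3.

3


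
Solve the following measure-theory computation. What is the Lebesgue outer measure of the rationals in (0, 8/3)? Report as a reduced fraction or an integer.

E = Q cap (0, 8/3) is a subset of Q, which is countable. Enumerate Q = {q_1, q_2, ...}; for any eps > 0, cover q_k by the open interval (q_k - eps/2^(k+1), q_k + eps/2^(k+1)), of length eps/2^k. The total cover length is sum_{k>=1} eps/2^k = eps. Hence m*(E) <= m*(Q) <= eps for every eps > 0, and since outer measure is non-negative, m*(E) = 0.

0


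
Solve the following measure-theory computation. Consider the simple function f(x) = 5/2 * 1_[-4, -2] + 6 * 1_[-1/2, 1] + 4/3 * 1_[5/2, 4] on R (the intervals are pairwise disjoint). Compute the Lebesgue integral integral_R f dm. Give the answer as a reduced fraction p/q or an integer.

For a simple function f = sum_i c_i * 1_{A_i} with disjoint A_i,
  integral f dm = sum_i c_i * m(A_i).
Lengths of the A_i:
  m(A_1) = -2 - (-4) = 2.
  m(A_2) = 1 - (-1/2) = 3/2.
  m(A_3) = 4 - 5/2 = 3/2.
Contributions c_i * m(A_i):
  (5/2) * (2) = 5.
  (6) * (3/2) = 9.
  (4/3) * (3/2) = 2.
Total: 5 + 9 + 2 = 16.

16


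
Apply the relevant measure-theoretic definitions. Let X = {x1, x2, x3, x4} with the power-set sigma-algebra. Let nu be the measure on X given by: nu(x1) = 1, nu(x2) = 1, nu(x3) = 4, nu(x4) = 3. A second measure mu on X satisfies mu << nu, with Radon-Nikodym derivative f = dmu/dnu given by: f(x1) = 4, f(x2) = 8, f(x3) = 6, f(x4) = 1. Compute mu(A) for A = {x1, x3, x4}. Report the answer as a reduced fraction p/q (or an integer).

By the defining property of the Radon-Nikodym derivative, for every measurable set A,
  mu(A) = integral_A f dnu.
Since nu is a discrete measure concentrated on the atoms of X, the integral over A reduces to the sum
  mu(A) = sum_{x in A} f(x) * nu({x}).
Computing each term:
  x1: f(x1) * nu(x1) = 4 * 1 = 4.
  x3: f(x3) * nu(x3) = 6 * 4 = 24.
  x4: f(x4) * nu(x4) = 1 * 3 = 3.
Summing: mu(A) = 4 + 24 + 3 = 31.

31


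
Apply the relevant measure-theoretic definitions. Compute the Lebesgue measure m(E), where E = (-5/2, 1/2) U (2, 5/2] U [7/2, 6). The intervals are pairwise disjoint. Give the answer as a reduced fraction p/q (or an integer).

For pairwise disjoint intervals, m(union_i I_i) = sum_i m(I_i),
and m is invariant under swapping open/closed endpoints (single points have measure 0).
So m(E) = sum_i (b_i - a_i).
  I_1 has length 1/2 - (-5/2) = 3.
  I_2 has length 5/2 - 2 = 1/2.
  I_3 has length 6 - 7/2 = 5/2.
Summing:
  m(E) = 3 + 1/2 + 5/2 = 6.

6


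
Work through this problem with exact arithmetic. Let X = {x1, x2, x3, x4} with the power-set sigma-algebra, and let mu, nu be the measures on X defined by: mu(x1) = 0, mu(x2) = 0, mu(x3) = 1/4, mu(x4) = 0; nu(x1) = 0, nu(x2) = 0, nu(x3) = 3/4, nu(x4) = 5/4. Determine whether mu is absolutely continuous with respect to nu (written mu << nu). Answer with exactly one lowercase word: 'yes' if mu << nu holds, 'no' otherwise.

mu << nu means: every nu-null measurable set is also mu-null; equivalently, for every atom x, if nu({x}) = 0 then mu({x}) = 0.
Checking each atom:
  x1: nu = 0, mu = 0 -> consistent with mu << nu.
  x2: nu = 0, mu = 0 -> consistent with mu << nu.
  x3: nu = 3/4 > 0 -> no constraint.
  x4: nu = 5/4 > 0 -> no constraint.
No atom violates the condition. Therefore mu << nu.

yes


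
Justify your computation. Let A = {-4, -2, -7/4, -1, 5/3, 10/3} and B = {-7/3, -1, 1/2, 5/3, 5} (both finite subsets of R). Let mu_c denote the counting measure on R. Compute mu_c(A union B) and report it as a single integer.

Counting measure on a finite set equals cardinality. By inclusion-exclusion, |A union B| = |A| + |B| - |A cap B|.
|A| = 6, |B| = 5, |A cap B| = 2.
So mu_c(A union B) = 6 + 5 - 2 = 9.

9


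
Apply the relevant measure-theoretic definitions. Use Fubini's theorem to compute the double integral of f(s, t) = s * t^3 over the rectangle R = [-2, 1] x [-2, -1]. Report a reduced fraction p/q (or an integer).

f(s, t) is a tensor product of a function of s and a function of t, and both factors are bounded continuous (hence Lebesgue integrable) on the rectangle, so Fubini's theorem applies:
  integral_R f d(m x m) = (integral_a1^b1 s ds) * (integral_a2^b2 t^3 dt).
Inner integral in s: integral_{-2}^{1} s ds = (1^2 - (-2)^2)/2
  = -3/2.
Inner integral in t: integral_{-2}^{-1} t^3 dt = ((-1)^4 - (-2)^4)/4
  = -15/4.
Product: (-3/2) * (-15/4) = 45/8.

45/8


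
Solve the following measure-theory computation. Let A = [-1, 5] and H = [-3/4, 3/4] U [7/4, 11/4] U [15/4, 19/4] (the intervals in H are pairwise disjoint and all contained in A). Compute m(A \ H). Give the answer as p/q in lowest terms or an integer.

The ambient interval has length m(A) = 5 - (-1) = 6.
Since the holes are disjoint and sit inside A, by finite additivity
  m(H) = sum_i (b_i - a_i), and m(A \ H) = m(A) - m(H).
Computing the hole measures:
  m(H_1) = 3/4 - (-3/4) = 3/2.
  m(H_2) = 11/4 - 7/4 = 1.
  m(H_3) = 19/4 - 15/4 = 1.
Summed: m(H) = 3/2 + 1 + 1 = 7/2.
So m(A \ H) = 6 - 7/2 = 5/2.

5/2


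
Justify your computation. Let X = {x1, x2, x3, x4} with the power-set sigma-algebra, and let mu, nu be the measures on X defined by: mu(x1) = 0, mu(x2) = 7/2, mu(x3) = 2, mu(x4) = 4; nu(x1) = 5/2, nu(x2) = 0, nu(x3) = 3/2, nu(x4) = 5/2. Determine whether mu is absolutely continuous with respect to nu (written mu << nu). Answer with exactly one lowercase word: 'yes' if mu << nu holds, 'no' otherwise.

mu << nu means: every nu-null measurable set is also mu-null; equivalently, for every atom x, if nu({x}) = 0 then mu({x}) = 0.
Checking each atom:
  x1: nu = 5/2 > 0 -> no constraint.
  x2: nu = 0, mu = 7/2 > 0 -> violates mu << nu.
  x3: nu = 3/2 > 0 -> no constraint.
  x4: nu = 5/2 > 0 -> no constraint.
The atom(s) x2 violate the condition (nu = 0 but mu > 0). Therefore mu is NOT absolutely continuous w.r.t. nu.

no


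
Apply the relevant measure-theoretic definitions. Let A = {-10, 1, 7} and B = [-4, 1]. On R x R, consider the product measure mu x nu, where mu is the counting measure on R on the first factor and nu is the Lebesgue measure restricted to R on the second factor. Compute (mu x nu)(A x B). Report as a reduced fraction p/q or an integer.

For a measurable rectangle A x B, the product measure satisfies
  (mu x nu)(A x B) = mu(A) * nu(B).
  mu(A) = 3.
  nu(B) = 5.
  (mu x nu)(A x B) = 3 * 5 = 15.

15


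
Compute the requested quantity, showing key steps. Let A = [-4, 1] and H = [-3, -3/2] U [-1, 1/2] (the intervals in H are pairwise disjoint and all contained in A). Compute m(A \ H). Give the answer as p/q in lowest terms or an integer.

The ambient interval has length m(A) = 1 - (-4) = 5.
Since the holes are disjoint and sit inside A, by finite additivity
  m(H) = sum_i (b_i - a_i), and m(A \ H) = m(A) - m(H).
Computing the hole measures:
  m(H_1) = -3/2 - (-3) = 3/2.
  m(H_2) = 1/2 - (-1) = 3/2.
Summed: m(H) = 3/2 + 3/2 = 3.
So m(A \ H) = 5 - 3 = 2.

2


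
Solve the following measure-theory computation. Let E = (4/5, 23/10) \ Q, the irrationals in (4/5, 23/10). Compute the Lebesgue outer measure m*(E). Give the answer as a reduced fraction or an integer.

The interval I = (4/5, 23/10) has m(I) = 23/10 - 4/5 = 3/2 (endpoints are measure-zero, so open/closed/half-open agree). Write I = (I cap Q) u (I \ Q). The rationals in I are countable, so m*(I cap Q) = 0 (cover each rational by intervals whose total length is arbitrarily small). By countable subadditivity m*(I) <= m*(I cap Q) + m*(I \ Q), hence m*(I \ Q) >= m(I) = 3/2. The reverse inequality m*(I \ Q) <= m*(I) = 3/2 is trivial since (I \ Q) is a subset of I. Therefore m*(I \ Q) = 3/2.

3/2


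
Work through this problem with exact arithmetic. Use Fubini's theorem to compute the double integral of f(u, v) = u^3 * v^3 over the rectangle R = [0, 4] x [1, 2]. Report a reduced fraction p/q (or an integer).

f(u, v) is a tensor product of a function of u and a function of v, and both factors are bounded continuous (hence Lebesgue integrable) on the rectangle, so Fubini's theorem applies:
  integral_R f d(m x m) = (integral_a1^b1 u^3 du) * (integral_a2^b2 v^3 dv).
Inner integral in u: integral_{0}^{4} u^3 du = (4^4 - 0^4)/4
  = 64.
Inner integral in v: integral_{1}^{2} v^3 dv = (2^4 - 1^4)/4
  = 15/4.
Product: (64) * (15/4) = 240.

240


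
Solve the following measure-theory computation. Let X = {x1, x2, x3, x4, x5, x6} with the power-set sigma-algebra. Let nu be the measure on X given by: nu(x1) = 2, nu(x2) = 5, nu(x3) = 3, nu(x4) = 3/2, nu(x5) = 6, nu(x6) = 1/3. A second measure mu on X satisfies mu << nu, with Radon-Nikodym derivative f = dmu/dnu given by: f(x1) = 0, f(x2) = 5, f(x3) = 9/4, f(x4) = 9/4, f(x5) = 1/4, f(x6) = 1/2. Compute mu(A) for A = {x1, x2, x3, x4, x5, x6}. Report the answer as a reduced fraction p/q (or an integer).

By the defining property of the Radon-Nikodym derivative, for every measurable set A,
  mu(A) = integral_A f dnu.
Since nu is a discrete measure concentrated on the atoms of X, the integral over A reduces to the sum
  mu(A) = sum_{x in A} f(x) * nu({x}).
Computing each term:
  x1: f(x1) * nu(x1) = 0 * 2 = 0.
  x2: f(x2) * nu(x2) = 5 * 5 = 25.
  x3: f(x3) * nu(x3) = 9/4 * 3 = 27/4.
  x4: f(x4) * nu(x4) = 9/4 * 3/2 = 27/8.
  x5: f(x5) * nu(x5) = 1/4 * 6 = 3/2.
  x6: f(x6) * nu(x6) = 1/2 * 1/3 = 1/6.
Summing: mu(A) = 0 + 25 + 27/4 + 27/8 + 3/2 + 1/6 = 883/24.

883/24


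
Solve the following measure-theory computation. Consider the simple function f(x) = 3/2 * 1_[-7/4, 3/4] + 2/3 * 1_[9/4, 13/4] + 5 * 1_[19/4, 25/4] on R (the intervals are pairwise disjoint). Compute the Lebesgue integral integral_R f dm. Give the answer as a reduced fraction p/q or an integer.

For a simple function f = sum_i c_i * 1_{A_i} with disjoint A_i,
  integral f dm = sum_i c_i * m(A_i).
Lengths of the A_i:
  m(A_1) = 3/4 - (-7/4) = 5/2.
  m(A_2) = 13/4 - 9/4 = 1.
  m(A_3) = 25/4 - 19/4 = 3/2.
Contributions c_i * m(A_i):
  (3/2) * (5/2) = 15/4.
  (2/3) * (1) = 2/3.
  (5) * (3/2) = 15/2.
Total: 15/4 + 2/3 + 15/2 = 143/12.

143/12


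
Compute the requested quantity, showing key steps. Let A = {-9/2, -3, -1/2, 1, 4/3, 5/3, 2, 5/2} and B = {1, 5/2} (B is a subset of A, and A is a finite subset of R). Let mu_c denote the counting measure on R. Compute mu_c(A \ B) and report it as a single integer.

Counting measure assigns mu_c(E) = |E| (number of elements) when E is finite. For B subset A, A \ B is the set of elements of A not in B, so |A \ B| = |A| - |B|.
|A| = 8, |B| = 2, so mu_c(A \ B) = 8 - 2 = 6.

6


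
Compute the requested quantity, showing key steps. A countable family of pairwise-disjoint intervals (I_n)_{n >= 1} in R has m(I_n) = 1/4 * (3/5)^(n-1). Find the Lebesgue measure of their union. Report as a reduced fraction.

By countable additivity of the Lebesgue measure on pairwise disjoint measurable sets,
  m(union_{n >= 1} I_n) = sum_{n >= 1} m(I_n) = sum_{n >= 1} a * r^(n-1),
  with a = 1/4 and r = 3/5.
Since 0 < r = 3/5 < 1, the geometric series converges:
  sum_{n >= 1} a * r^(n-1) = a / (1 - r).
  = 1/4 / (1 - 3/5)
  = 1/4 / (2/5)
  = 5/8.

5/8


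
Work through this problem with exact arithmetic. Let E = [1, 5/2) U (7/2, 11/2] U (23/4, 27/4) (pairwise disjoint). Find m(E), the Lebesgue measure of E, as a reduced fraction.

For pairwise disjoint intervals, m(union_i I_i) = sum_i m(I_i),
and m is invariant under swapping open/closed endpoints (single points have measure 0).
So m(E) = sum_i (b_i - a_i).
  I_1 has length 5/2 - 1 = 3/2.
  I_2 has length 11/2 - 7/2 = 2.
  I_3 has length 27/4 - 23/4 = 1.
Summing:
  m(E) = 3/2 + 2 + 1 = 9/2.

9/2


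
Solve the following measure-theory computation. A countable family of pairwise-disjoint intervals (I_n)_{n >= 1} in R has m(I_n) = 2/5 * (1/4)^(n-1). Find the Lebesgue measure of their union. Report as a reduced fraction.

By countable additivity of the Lebesgue measure on pairwise disjoint measurable sets,
  m(union_{n >= 1} I_n) = sum_{n >= 1} m(I_n) = sum_{n >= 1} a * r^(n-1),
  with a = 2/5 and r = 1/4.
Since 0 < r = 1/4 < 1, the geometric series converges:
  sum_{n >= 1} a * r^(n-1) = a / (1 - r).
  = 2/5 / (1 - 1/4)
  = 2/5 / (3/4)
  = 8/15.

8/15


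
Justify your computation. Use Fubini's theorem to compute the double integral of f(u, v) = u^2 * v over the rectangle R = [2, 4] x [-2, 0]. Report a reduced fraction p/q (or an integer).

f(u, v) is a tensor product of a function of u and a function of v, and both factors are bounded continuous (hence Lebesgue integrable) on the rectangle, so Fubini's theorem applies:
  integral_R f d(m x m) = (integral_a1^b1 u^2 du) * (integral_a2^b2 v dv).
Inner integral in u: integral_{2}^{4} u^2 du = (4^3 - 2^3)/3
  = 56/3.
Inner integral in v: integral_{-2}^{0} v dv = (0^2 - (-2)^2)/2
  = -2.
Product: (56/3) * (-2) = -112/3.

-112/3


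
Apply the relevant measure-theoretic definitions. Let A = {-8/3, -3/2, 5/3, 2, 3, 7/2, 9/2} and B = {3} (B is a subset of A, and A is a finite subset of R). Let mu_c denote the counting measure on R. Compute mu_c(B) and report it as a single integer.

Counting measure assigns mu_c(E) = |E| (number of elements) when E is finite.
B has 1 element(s), so mu_c(B) = 1.

1


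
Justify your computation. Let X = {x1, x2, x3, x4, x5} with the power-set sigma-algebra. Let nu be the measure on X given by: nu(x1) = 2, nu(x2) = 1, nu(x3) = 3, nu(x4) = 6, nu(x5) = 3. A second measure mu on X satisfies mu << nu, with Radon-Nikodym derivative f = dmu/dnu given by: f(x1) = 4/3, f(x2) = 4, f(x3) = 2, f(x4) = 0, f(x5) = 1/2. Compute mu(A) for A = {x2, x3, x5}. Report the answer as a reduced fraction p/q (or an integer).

By the defining property of the Radon-Nikodym derivative, for every measurable set A,
  mu(A) = integral_A f dnu.
Since nu is a discrete measure concentrated on the atoms of X, the integral over A reduces to the sum
  mu(A) = sum_{x in A} f(x) * nu({x}).
Computing each term:
  x2: f(x2) * nu(x2) = 4 * 1 = 4.
  x3: f(x3) * nu(x3) = 2 * 3 = 6.
  x5: f(x5) * nu(x5) = 1/2 * 3 = 3/2.
Summing: mu(A) = 4 + 6 + 3/2 = 23/2.

23/2


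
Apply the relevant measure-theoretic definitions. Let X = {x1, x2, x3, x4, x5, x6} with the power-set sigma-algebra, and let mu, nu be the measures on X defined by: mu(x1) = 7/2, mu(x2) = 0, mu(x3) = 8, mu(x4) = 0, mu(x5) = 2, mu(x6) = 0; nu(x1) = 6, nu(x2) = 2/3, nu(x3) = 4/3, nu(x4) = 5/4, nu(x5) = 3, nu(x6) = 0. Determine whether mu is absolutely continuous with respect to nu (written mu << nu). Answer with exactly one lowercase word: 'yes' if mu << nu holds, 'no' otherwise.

mu << nu means: every nu-null measurable set is also mu-null; equivalently, for every atom x, if nu({x}) = 0 then mu({x}) = 0.
Checking each atom:
  x1: nu = 6 > 0 -> no constraint.
  x2: nu = 2/3 > 0 -> no constraint.
  x3: nu = 4/3 > 0 -> no constraint.
  x4: nu = 5/4 > 0 -> no constraint.
  x5: nu = 3 > 0 -> no constraint.
  x6: nu = 0, mu = 0 -> consistent with mu << nu.
No atom violates the condition. Therefore mu << nu.

yes


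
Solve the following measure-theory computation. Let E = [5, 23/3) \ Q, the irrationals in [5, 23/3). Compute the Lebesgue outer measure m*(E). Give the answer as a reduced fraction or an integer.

The interval I = [5, 23/3) has m(I) = 23/3 - 5 = 8/3 (endpoints are measure-zero, so open/closed/half-open agree). Write I = (I cap Q) u (I \ Q). The rationals in I are countable, so m*(I cap Q) = 0 (cover each rational by intervals whose total length is arbitrarily small). By countable subadditivity m*(I) <= m*(I cap Q) + m*(I \ Q), hence m*(I \ Q) >= m(I) = 8/3. The reverse inequality m*(I \ Q) <= m*(I) = 8/3 is trivial since (I \ Q) is a subset of I. Therefore m*(I \ Q) = 8/3.

8/3


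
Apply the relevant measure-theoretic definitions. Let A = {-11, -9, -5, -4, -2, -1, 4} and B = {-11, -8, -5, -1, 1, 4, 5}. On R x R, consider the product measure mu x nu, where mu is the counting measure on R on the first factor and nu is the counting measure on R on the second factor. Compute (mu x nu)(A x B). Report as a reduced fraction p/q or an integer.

For a measurable rectangle A x B, the product measure satisfies
  (mu x nu)(A x B) = mu(A) * nu(B).
  mu(A) = 7.
  nu(B) = 7.
  (mu x nu)(A x B) = 7 * 7 = 49.

49


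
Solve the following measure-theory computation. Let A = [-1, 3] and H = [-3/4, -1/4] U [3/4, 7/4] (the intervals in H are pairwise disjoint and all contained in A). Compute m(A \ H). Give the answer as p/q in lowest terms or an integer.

The ambient interval has length m(A) = 3 - (-1) = 4.
Since the holes are disjoint and sit inside A, by finite additivity
  m(H) = sum_i (b_i - a_i), and m(A \ H) = m(A) - m(H).
Computing the hole measures:
  m(H_1) = -1/4 - (-3/4) = 1/2.
  m(H_2) = 7/4 - 3/4 = 1.
Summed: m(H) = 1/2 + 1 = 3/2.
So m(A \ H) = 4 - 3/2 = 5/2.

5/2


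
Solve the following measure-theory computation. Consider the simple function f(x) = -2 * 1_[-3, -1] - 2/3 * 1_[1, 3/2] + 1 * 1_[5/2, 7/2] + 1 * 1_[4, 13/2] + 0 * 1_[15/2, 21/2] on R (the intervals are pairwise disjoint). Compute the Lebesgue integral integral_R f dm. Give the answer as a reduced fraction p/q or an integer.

For a simple function f = sum_i c_i * 1_{A_i} with disjoint A_i,
  integral f dm = sum_i c_i * m(A_i).
Lengths of the A_i:
  m(A_1) = -1 - (-3) = 2.
  m(A_2) = 3/2 - 1 = 1/2.
  m(A_3) = 7/2 - 5/2 = 1.
  m(A_4) = 13/2 - 4 = 5/2.
  m(A_5) = 21/2 - 15/2 = 3.
Contributions c_i * m(A_i):
  (-2) * (2) = -4.
  (-2/3) * (1/2) = -1/3.
  (1) * (1) = 1.
  (1) * (5/2) = 5/2.
  (0) * (3) = 0.
Total: -4 - 1/3 + 1 + 5/2 + 0 = -5/6.

-5/6


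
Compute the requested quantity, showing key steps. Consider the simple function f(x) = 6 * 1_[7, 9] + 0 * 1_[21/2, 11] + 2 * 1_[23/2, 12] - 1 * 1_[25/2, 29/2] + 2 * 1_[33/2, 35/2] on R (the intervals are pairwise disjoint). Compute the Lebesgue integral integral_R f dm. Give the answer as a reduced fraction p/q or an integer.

For a simple function f = sum_i c_i * 1_{A_i} with disjoint A_i,
  integral f dm = sum_i c_i * m(A_i).
Lengths of the A_i:
  m(A_1) = 9 - 7 = 2.
  m(A_2) = 11 - 21/2 = 1/2.
  m(A_3) = 12 - 23/2 = 1/2.
  m(A_4) = 29/2 - 25/2 = 2.
  m(A_5) = 35/2 - 33/2 = 1.
Contributions c_i * m(A_i):
  (6) * (2) = 12.
  (0) * (1/2) = 0.
  (2) * (1/2) = 1.
  (-1) * (2) = -2.
  (2) * (1) = 2.
Total: 12 + 0 + 1 - 2 + 2 = 13.

13


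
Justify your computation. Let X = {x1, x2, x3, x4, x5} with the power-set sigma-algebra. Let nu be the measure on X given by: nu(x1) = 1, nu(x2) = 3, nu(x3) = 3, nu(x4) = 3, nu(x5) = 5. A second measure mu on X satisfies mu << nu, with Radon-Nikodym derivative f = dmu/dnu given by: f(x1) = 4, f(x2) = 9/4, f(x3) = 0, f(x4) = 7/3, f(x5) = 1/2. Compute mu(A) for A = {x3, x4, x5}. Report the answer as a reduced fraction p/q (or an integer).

By the defining property of the Radon-Nikodym derivative, for every measurable set A,
  mu(A) = integral_A f dnu.
Since nu is a discrete measure concentrated on the atoms of X, the integral over A reduces to the sum
  mu(A) = sum_{x in A} f(x) * nu({x}).
Computing each term:
  x3: f(x3) * nu(x3) = 0 * 3 = 0.
  x4: f(x4) * nu(x4) = 7/3 * 3 = 7.
  x5: f(x5) * nu(x5) = 1/2 * 5 = 5/2.
Summing: mu(A) = 0 + 7 + 5/2 = 19/2.

19/2


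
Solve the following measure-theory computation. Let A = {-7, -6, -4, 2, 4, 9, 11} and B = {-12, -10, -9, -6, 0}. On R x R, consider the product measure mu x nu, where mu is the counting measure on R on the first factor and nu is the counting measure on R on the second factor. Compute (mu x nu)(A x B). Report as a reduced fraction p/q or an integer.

For a measurable rectangle A x B, the product measure satisfies
  (mu x nu)(A x B) = mu(A) * nu(B).
  mu(A) = 7.
  nu(B) = 5.
  (mu x nu)(A x B) = 7 * 5 = 35.

35


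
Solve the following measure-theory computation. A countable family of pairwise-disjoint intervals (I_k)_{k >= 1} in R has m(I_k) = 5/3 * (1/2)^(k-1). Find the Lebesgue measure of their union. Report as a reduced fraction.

By countable additivity of the Lebesgue measure on pairwise disjoint measurable sets,
  m(union_{k >= 1} I_k) = sum_{k >= 1} m(I_k) = sum_{k >= 1} a * r^(k-1),
  with a = 5/3 and r = 1/2.
Since 0 < r = 1/2 < 1, the geometric series converges:
  sum_{k >= 1} a * r^(k-1) = a / (1 - r).
  = 5/3 / (1 - 1/2)
  = 5/3 / (1/2)
  = 10/3.

10/3


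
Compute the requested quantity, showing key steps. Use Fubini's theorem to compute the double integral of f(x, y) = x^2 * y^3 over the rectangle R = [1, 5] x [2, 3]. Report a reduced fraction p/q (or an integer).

f(x, y) is a tensor product of a function of x and a function of y, and both factors are bounded continuous (hence Lebesgue integrable) on the rectangle, so Fubini's theorem applies:
  integral_R f d(m x m) = (integral_a1^b1 x^2 dx) * (integral_a2^b2 y^3 dy).
Inner integral in x: integral_{1}^{5} x^2 dx = (5^3 - 1^3)/3
  = 124/3.
Inner integral in y: integral_{2}^{3} y^3 dy = (3^4 - 2^4)/4
  = 65/4.
Product: (124/3) * (65/4) = 2015/3.

2015/3


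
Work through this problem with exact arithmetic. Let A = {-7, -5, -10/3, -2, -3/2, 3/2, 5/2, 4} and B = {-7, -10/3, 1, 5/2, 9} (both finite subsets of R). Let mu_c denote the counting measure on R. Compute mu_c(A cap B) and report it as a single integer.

Counting measure on a finite set equals cardinality. mu_c(A cap B) = |A cap B| (elements appearing in both).
Enumerating the elements of A that also lie in B gives 3 element(s).
So mu_c(A cap B) = 3.

3


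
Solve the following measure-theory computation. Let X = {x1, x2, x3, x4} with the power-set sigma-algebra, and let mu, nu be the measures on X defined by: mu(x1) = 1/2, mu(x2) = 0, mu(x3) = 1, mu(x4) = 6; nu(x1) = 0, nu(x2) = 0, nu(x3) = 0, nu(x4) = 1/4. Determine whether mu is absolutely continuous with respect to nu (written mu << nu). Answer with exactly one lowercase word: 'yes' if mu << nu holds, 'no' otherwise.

mu << nu means: every nu-null measurable set is also mu-null; equivalently, for every atom x, if nu({x}) = 0 then mu({x}) = 0.
Checking each atom:
  x1: nu = 0, mu = 1/2 > 0 -> violates mu << nu.
  x2: nu = 0, mu = 0 -> consistent with mu << nu.
  x3: nu = 0, mu = 1 > 0 -> violates mu << nu.
  x4: nu = 1/4 > 0 -> no constraint.
The atom(s) x1, x3 violate the condition (nu = 0 but mu > 0). Therefore mu is NOT absolutely continuous w.r.t. nu.

no


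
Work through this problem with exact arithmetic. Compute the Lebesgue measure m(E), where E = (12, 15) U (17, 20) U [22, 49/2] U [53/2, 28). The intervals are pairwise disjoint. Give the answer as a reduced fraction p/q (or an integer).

For pairwise disjoint intervals, m(union_i I_i) = sum_i m(I_i),
and m is invariant under swapping open/closed endpoints (single points have measure 0).
So m(E) = sum_i (b_i - a_i).
  I_1 has length 15 - 12 = 3.
  I_2 has length 20 - 17 = 3.
  I_3 has length 49/2 - 22 = 5/2.
  I_4 has length 28 - 53/2 = 3/2.
Summing:
  m(E) = 3 + 3 + 5/2 + 3/2 = 10.

10


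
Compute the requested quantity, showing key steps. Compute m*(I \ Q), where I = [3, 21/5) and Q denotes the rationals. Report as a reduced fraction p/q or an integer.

The interval I = [3, 21/5) has m(I) = 21/5 - 3 = 6/5 (endpoints are measure-zero, so open/closed/half-open agree). Write I = (I cap Q) u (I \ Q). The rationals in I are countable, so m*(I cap Q) = 0 (cover each rational by intervals whose total length is arbitrarily small). By countable subadditivity m*(I) <= m*(I cap Q) + m*(I \ Q), hence m*(I \ Q) >= m(I) = 6/5. The reverse inequality m*(I \ Q) <= m*(I) = 6/5 is trivial since (I \ Q) is a subset of I. Therefore m*(I \ Q) = 6/5.

6/5


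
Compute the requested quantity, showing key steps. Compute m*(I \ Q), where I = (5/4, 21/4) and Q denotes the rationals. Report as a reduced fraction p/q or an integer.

The interval I = (5/4, 21/4) has m(I) = 21/4 - 5/4 = 4 (endpoints are measure-zero, so open/closed/half-open agree). Write I = (I cap Q) u (I \ Q). The rationals in I are countable, so m*(I cap Q) = 0 (cover each rational by intervals whose total length is arbitrarily small). By countable subadditivity m*(I) <= m*(I cap Q) + m*(I \ Q), hence m*(I \ Q) >= m(I) = 4. The reverse inequality m*(I \ Q) <= m*(I) = 4 is trivial since (I \ Q) is a subset of I. Therefore m*(I \ Q) = 4.

4


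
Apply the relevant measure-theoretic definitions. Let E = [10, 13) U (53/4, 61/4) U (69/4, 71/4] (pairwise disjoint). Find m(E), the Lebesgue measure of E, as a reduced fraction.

For pairwise disjoint intervals, m(union_i I_i) = sum_i m(I_i),
and m is invariant under swapping open/closed endpoints (single points have measure 0).
So m(E) = sum_i (b_i - a_i).
  I_1 has length 13 - 10 = 3.
  I_2 has length 61/4 - 53/4 = 2.
  I_3 has length 71/4 - 69/4 = 1/2.
Summing:
  m(E) = 3 + 2 + 1/2 = 11/2.

11/2


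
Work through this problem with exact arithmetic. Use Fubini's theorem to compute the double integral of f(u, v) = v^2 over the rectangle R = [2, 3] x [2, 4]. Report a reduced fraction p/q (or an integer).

f(u, v) is a tensor product of a function of u and a function of v, and both factors are bounded continuous (hence Lebesgue integrable) on the rectangle, so Fubini's theorem applies:
  integral_R f d(m x m) = (integral_a1^b1 1 du) * (integral_a2^b2 v^2 dv).
Inner integral in u: integral_{2}^{3} 1 du = (3^1 - 2^1)/1
  = 1.
Inner integral in v: integral_{2}^{4} v^2 dv = (4^3 - 2^3)/3
  = 56/3.
Product: (1) * (56/3) = 56/3.

56/3


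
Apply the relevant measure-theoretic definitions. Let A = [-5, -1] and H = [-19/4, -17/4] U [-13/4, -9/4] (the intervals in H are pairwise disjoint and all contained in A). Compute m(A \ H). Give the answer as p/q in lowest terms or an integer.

The ambient interval has length m(A) = -1 - (-5) = 4.
Since the holes are disjoint and sit inside A, by finite additivity
  m(H) = sum_i (b_i - a_i), and m(A \ H) = m(A) - m(H).
Computing the hole measures:
  m(H_1) = -17/4 - (-19/4) = 1/2.
  m(H_2) = -9/4 - (-13/4) = 1.
Summed: m(H) = 1/2 + 1 = 3/2.
So m(A \ H) = 4 - 3/2 = 5/2.

5/2


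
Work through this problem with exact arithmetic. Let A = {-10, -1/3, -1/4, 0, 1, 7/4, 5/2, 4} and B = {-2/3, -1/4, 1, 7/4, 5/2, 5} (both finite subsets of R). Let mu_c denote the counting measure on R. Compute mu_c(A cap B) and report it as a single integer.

Counting measure on a finite set equals cardinality. mu_c(A cap B) = |A cap B| (elements appearing in both).
Enumerating the elements of A that also lie in B gives 4 element(s).
So mu_c(A cap B) = 4.

4


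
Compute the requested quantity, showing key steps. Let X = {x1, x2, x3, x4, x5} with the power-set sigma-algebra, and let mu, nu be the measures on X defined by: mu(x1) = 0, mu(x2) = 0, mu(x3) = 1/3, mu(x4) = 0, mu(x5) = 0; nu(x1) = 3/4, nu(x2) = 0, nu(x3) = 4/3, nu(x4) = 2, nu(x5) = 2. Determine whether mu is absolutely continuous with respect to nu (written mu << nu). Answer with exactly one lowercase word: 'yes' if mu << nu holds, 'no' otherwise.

mu << nu means: every nu-null measurable set is also mu-null; equivalently, for every atom x, if nu({x}) = 0 then mu({x}) = 0.
Checking each atom:
  x1: nu = 3/4 > 0 -> no constraint.
  x2: nu = 0, mu = 0 -> consistent with mu << nu.
  x3: nu = 4/3 > 0 -> no constraint.
  x4: nu = 2 > 0 -> no constraint.
  x5: nu = 2 > 0 -> no constraint.
No atom violates the condition. Therefore mu << nu.

yes
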